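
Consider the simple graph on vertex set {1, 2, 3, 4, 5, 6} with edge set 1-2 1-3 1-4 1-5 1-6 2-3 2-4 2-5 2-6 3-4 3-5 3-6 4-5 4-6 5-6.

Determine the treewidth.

5

A width-5 tree decomposition is:
Bags: B1 = {1, 2, 3, 4, 5, 6}
Tree: (single bag)
A single bag containing all 6 vertices is trivially a valid decomposition of width 5. Conversely, {1, 2, 3, 4, 5, 6} is a clique of size 6, and the vertices of any clique must share a bag in every tree decomposition; so some bag has ≥ 6 vertices and tw(G) ≥ 5. Combining the bounds, tw(G) = 5.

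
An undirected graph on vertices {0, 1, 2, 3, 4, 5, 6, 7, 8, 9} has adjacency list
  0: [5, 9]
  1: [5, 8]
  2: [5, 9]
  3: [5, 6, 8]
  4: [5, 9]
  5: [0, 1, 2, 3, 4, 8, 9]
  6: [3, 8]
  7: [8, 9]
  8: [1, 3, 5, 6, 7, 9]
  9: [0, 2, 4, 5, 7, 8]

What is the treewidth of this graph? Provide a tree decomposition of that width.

Treewidth 2.
One optimal decomposition is:
Bags: B1 = {5, 8, 9}  B2 = {3, 5, 8}  B3 = {4, 5, 9}  B4 = {2, 5, 9}  B5 = {1, 5, 8}  B6 = {0, 5, 9}  B7 = {3, 6, 8}  B8 = {7, 8, 9}
Tree: B1–B2, B1–B3, B1–B4, B2–B5, B4–B6, B2–B7, B1–B8

Each bag holds 3 vertices, so the decomposition has width 2, which upper-bounds the treewidth. For the lower bound, the 3 vertices {1, 5, 8} are pairwise adjacent, and any tree decomposition puts a clique entirely inside one bag — forcing width ≥ 2. Combining the bounds, tw(G) = 2.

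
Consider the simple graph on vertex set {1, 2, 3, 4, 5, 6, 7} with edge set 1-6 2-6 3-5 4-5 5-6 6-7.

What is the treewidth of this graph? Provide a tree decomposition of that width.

Treewidth 1.
Bags: B1 = {5, 6}  B2 = {6, 7}  B3 = {4, 5}  B4 = {1, 6}  B5 = {3, 5}  B6 = {2, 6}
Tree: B1–B2, B1–B3, B2–B4, B3–B5, B4–B6

Each bag holds 2 vertices, so the decomposition has width 1, which upper-bounds the treewidth. G has an edge, so its treewidth is at least 1. Hence tw(G) = 1 exactly.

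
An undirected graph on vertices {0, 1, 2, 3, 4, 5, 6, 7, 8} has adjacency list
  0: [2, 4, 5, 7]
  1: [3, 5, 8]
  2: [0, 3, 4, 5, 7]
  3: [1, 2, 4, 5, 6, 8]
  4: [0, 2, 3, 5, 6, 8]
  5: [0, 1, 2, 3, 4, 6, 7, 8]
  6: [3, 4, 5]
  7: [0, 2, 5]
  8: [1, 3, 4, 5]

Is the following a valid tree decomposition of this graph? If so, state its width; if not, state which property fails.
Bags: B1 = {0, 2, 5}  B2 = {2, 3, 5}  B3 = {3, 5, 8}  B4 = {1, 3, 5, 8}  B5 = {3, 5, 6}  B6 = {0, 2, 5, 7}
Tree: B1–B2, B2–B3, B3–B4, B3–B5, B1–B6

A tree decomposition must satisfy three properties: every vertex lies in some bag; for every edge, both endpoints lie together in some bag; and for every vertex, the bags containing it form a connected subtree. Here vertex 4 appears in no bag, so the decomposition is invalid.

No — vertex 4 appears in no bag.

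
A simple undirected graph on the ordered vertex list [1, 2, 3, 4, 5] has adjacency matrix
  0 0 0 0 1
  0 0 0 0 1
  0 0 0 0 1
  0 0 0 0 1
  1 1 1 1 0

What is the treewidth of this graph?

1

A width-1 tree decomposition is:
Bags: B1 = {4, 5}  B2 = {1, 5}  B3 = {3, 5}  B4 = {2, 5}
Tree: B1–B2, B1–B3, B3–B4
Every bag has size at most 2, so the width is 2 − 1 = 1 and tw(G) ≤ 1. G has an edge, so its treewidth is at least 1. Combining the bounds, tw(G) = 1.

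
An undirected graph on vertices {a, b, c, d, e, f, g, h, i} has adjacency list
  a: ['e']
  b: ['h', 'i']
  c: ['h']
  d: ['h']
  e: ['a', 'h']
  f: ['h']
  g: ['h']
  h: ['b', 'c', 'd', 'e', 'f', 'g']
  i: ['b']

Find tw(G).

A width-1 tree decomposition is:
Bags: B1 = {b, h}  B2 = {c, h}  B3 = {e, h}  B4 = {b, i}  B5 = {f, h}  B6 = {d, h}  B7 = {g, h}  B8 = {a, e}
Tree: B1–B2, B2–B3, B1–B4, B3–B5, B3–B6, B5–B7, B3–B8
Every bag has size at most 2, so the width is 2 − 1 = 1 and tw(G) ≤ 1. Since G has at least one edge (e.g. h–b), it is not an edgeless graph, so tw(G) ≥ 1. Combining the bounds, tw(G) = 1.

1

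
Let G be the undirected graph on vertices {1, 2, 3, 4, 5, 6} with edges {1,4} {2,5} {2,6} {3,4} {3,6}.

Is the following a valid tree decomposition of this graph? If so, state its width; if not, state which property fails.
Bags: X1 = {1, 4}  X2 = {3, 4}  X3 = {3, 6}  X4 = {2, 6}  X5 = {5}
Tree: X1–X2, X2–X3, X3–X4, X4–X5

No — edge (2,5) lies in no bag.

A tree decomposition must satisfy three properties: every vertex lies in some bag; for every edge, both endpoints lie together in some bag; and for every vertex, the bags containing it form a connected subtree. Here edge (2,5) lies in no bag, so the decomposition is invalid.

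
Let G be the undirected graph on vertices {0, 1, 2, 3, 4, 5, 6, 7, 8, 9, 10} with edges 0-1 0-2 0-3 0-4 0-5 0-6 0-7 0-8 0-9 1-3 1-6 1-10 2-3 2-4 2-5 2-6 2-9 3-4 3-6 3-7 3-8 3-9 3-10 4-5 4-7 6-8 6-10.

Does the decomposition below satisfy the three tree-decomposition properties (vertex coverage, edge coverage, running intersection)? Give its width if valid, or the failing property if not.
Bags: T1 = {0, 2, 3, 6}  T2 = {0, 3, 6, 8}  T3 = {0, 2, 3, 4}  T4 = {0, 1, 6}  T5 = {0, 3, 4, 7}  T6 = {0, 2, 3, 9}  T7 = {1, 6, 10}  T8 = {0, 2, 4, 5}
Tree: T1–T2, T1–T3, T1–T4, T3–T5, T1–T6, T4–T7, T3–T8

No — edge (3,1) lies in no bag.

A tree decomposition must satisfy three properties: every vertex lies in some bag; for every edge, both endpoints lie together in some bag; and for every vertex, the bags containing it form a connected subtree. Here edge (3,1) lies in no bag, so the decomposition is invalid.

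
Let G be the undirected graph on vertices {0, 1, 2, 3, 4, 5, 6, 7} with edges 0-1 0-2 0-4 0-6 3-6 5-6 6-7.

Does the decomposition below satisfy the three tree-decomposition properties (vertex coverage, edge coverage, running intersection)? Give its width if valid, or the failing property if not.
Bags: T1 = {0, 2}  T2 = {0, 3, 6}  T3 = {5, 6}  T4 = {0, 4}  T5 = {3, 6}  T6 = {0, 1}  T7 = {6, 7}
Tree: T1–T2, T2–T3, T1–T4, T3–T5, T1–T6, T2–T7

A tree decomposition must satisfy three properties: every vertex lies in some bag; for every edge, both endpoints lie together in some bag; and for every vertex, the bags containing it form a connected subtree. Here bags containing vertex 3 are not connected in the tree, so the decomposition is invalid.

No — bags containing vertex 3 are not connected in the tree.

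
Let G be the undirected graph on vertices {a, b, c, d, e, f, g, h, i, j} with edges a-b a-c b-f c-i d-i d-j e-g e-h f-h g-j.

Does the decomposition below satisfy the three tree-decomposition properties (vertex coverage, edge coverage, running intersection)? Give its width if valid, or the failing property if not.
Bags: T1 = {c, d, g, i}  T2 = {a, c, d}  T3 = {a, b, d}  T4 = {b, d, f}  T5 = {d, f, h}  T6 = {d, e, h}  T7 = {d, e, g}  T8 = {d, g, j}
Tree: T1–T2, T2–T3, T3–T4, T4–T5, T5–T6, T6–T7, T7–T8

A tree decomposition must satisfy three properties: every vertex lies in some bag; for every edge, both endpoints lie together in some bag; and for every vertex, the bags containing it form a connected subtree. Here bags containing vertex g are not connected in the tree, so the decomposition is invalid.

No — bags containing vertex g are not connected in the tree.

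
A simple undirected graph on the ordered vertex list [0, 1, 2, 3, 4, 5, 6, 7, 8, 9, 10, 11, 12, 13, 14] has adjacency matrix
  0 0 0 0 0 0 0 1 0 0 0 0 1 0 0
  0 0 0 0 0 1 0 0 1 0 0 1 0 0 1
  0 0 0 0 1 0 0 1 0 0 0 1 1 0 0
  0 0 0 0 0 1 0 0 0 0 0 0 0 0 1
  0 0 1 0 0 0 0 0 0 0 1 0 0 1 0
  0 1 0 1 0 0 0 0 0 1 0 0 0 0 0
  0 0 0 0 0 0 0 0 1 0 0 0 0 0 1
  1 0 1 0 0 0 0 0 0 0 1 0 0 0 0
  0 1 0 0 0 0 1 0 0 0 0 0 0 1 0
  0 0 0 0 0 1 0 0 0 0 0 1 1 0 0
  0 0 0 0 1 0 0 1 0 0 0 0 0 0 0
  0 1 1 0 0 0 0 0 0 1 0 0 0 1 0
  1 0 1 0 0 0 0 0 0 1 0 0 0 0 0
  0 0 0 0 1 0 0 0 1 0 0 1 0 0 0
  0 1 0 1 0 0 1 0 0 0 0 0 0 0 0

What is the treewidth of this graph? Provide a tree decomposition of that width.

Each bag holds 4 vertices, so the decomposition has width 3, which upper-bounds the treewidth. For the lower bound: the 4 vertex sets {0,7,10}, {4}, {2}, {9,11,12,13} are disjoint, each induces a connected subgraph, and every pair is joined by at least one edge of G. Contracting each set to a single vertex therefore yields K_{4} as a minor, and since treewidth is minor-monotone, tw(G) ≥ tw(K_{4}) = 3. Combining the bounds, tw(G) = 3.

Treewidth 3.
One optimal decomposition is:
Bags: B1 = {0, 4, 7, 10}  B2 = {0, 2, 4, 7}  B3 = {0, 2, 4, 12}  B4 = {2, 4, 12, 13}  B5 = {2, 11, 12, 13}  B6 = {9, 11, 12, 13}  B7 = {8, 9, 11, 13}  B8 = {1, 8, 9, 11}  B9 = {1, 5, 8, 9}  B10 = {1, 5, 6, 8}  B11 = {1, 5, 6, 14}  B12 = {3, 5, 6, 14}
Tree: B1–B2, B2–B3, B3–B4, B4–B5, B5–B6, B6–B7, B7–B8, B8–B9, B9–B10, B10–B11, B11–B12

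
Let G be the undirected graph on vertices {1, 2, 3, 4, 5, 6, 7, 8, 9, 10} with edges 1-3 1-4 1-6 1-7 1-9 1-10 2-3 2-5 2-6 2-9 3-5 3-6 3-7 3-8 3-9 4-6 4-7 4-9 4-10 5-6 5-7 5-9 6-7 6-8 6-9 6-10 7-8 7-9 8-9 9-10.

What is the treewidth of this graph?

A width-4 tree decomposition is:
Bags: B1 = {1, 4, 6, 7, 9}  B2 = {1, 3, 6, 7, 9}  B3 = {3, 5, 6, 7, 9}  B4 = {3, 6, 7, 8, 9}  B5 = {2, 3, 5, 6, 9}  B6 = {1, 4, 6, 9, 10}
Tree: B1–B2, B2–B3, B3–B4, B3–B5, B1–B6
The largest bag has 5 vertices, giving width 4; this decomposition certifies tw(G) ≤ 4. On the other hand G contains the 5-clique {1, 4, 6, 9, 10}. A clique must lie in a single bag of any decomposition, so no decomposition can have width below 4. Hence tw(G) = 4 exactly.

4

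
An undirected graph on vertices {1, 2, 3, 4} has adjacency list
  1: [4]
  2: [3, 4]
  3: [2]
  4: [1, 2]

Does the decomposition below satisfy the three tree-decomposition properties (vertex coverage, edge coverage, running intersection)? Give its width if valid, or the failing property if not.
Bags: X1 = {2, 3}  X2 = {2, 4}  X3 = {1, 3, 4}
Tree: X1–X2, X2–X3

A tree decomposition must satisfy three properties: every vertex lies in some bag; for every edge, both endpoints lie together in some bag; and for every vertex, the bags containing it form a connected subtree. Here bags containing vertex 3 are not connected in the tree, so the decomposition is invalid.

No — bags containing vertex 3 are not connected in the tree.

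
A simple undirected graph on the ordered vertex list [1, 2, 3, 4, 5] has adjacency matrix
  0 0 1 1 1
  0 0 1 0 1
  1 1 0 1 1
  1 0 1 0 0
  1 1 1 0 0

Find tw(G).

2

A width-2 tree decomposition is:
Bags: B1 = {1, 3, 4}  B2 = {1, 3, 5}  B3 = {2, 3, 5}
Tree: B1–B2, B2–B3
Each bag holds 3 vertices, so the decomposition has width 2, which upper-bounds the treewidth. On the other hand G contains the 3-clique {1, 3, 4}. A clique must lie in a single bag of any decomposition, so no decomposition can have width below 2. Hence tw(G) = 2 exactly.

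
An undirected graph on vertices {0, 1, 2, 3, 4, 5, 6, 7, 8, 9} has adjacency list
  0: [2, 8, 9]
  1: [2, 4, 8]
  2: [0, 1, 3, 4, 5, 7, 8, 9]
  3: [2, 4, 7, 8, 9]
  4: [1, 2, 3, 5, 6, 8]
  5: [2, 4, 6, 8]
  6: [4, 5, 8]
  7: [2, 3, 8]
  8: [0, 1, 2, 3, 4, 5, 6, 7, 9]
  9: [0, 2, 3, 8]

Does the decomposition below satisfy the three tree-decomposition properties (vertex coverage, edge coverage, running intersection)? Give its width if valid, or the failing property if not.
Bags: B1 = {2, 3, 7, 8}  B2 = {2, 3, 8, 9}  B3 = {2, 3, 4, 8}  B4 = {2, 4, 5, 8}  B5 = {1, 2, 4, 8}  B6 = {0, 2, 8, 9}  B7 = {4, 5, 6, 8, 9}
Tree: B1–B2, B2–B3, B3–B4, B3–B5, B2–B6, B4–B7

No — bags containing vertex 9 are not connected in the tree.

A tree decomposition must satisfy three properties: every vertex lies in some bag; for every edge, both endpoints lie together in some bag; and for every vertex, the bags containing it form a connected subtree. Here bags containing vertex 9 are not connected in the tree, so the decomposition is invalid.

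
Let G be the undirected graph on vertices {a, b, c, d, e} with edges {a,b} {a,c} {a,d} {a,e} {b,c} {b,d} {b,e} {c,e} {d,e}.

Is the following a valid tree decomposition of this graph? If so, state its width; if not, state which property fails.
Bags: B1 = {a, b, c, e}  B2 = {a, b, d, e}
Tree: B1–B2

Vertex coverage: the bags together contain {a, b, c, d, e}, the full vertex set. Edge coverage: each edge of G has both endpoints in at least one bag. Running intersection: for every vertex, the bags containing it form a connected subtree. All three properties hold, so this is a valid tree decomposition of width max|bag| − 1 = 3, and hence tw(G) ≤ 3.

Yes; width 3.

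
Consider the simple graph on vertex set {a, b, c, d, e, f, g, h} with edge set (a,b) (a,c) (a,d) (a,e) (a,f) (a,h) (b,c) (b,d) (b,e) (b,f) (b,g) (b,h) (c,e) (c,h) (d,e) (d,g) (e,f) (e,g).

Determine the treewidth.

A width-3 tree decomposition is:
Bags: B1 = {a, b, d, e}  B2 = {a, b, c, e}  B3 = {a, b, c, h}  B4 = {b, d, e, g}  B5 = {a, b, e, f}
Tree: B1–B2, B2–B3, B1–B4, B2–B5
Every bag has size at most 4, so the width is 4 − 1 = 3 and tw(G) ≤ 3. Conversely, {b, d, e, g} is a clique of size 4, and the vertices of any clique must share a bag in every tree decomposition; so some bag has ≥ 4 vertices and tw(G) ≥ 3. The upper and lower bounds meet at 3, so that is the treewidth.

3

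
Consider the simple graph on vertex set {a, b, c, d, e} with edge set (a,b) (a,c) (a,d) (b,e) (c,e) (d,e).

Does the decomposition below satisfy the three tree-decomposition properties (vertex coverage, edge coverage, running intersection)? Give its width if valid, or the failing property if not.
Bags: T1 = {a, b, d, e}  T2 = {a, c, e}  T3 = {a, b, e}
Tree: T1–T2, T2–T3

A tree decomposition must satisfy three properties: every vertex lies in some bag; for every edge, both endpoints lie together in some bag; and for every vertex, the bags containing it form a connected subtree. Here bags containing vertex b are not connected in the tree, so the decomposition is invalid.

No — bags containing vertex b are not connected in the tree.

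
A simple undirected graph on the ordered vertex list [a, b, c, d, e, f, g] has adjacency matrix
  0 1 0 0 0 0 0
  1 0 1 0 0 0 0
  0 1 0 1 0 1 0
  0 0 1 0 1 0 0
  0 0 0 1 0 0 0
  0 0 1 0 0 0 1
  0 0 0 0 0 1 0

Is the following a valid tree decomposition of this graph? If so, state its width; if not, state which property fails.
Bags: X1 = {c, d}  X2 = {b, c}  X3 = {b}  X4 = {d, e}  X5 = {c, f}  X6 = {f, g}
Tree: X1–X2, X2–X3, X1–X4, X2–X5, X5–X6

A tree decomposition must satisfy three properties: every vertex lies in some bag; for every edge, both endpoints lie together in some bag; and for every vertex, the bags containing it form a connected subtree. Here vertex a appears in no bag, so the decomposition is invalid.

No — vertex a appears in no bag.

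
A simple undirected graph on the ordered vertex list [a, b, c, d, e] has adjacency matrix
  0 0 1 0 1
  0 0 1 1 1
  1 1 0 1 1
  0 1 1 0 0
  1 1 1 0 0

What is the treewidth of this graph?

A width-2 tree decomposition is:
Bags: B1 = {a, c, e}  B2 = {b, c, e}  B3 = {b, c, d}
Tree: B1–B2, B2–B3
The largest bag has 3 vertices, giving width 2; this decomposition certifies tw(G) ≤ 2. Conversely, {b, c, d} is a clique of size 3, and the vertices of any clique must share a bag in every tree decomposition; so some bag has ≥ 3 vertices and tw(G) ≥ 2. The upper and lower bounds meet at 2, so that is the treewidth.

2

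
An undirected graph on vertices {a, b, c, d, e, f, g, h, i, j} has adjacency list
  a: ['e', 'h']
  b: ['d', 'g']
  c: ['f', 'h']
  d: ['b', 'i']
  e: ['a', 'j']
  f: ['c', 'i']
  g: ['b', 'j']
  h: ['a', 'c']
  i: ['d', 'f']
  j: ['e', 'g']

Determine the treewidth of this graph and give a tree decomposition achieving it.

Treewidth 2.
One optimal decomposition is:
Bags: B1 = {e, g, j}  B2 = {b, e, g}  B3 = {b, d, e}  B4 = {d, e, i}  B5 = {e, f, i}  B6 = {c, e, f}  B7 = {c, e, h}  B8 = {a, e, h}
Tree: B1–B2, B2–B3, B3–B4, B4–B5, B5–B6, B6–B7, B7–B8

Each bag holds 3 vertices, so the decomposition has width 2, which upper-bounds the treewidth. The edges e–j–g–b–d–i–f–c–h–a–e form a cycle, so G is not a tree and its treewidth is at least 2. Therefore the treewidth is 2.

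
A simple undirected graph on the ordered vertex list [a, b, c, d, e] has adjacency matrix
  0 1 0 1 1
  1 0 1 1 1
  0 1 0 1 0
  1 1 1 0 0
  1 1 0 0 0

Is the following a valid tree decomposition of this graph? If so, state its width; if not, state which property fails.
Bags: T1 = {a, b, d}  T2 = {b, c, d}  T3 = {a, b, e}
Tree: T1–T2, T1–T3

Every vertex of G appears in some bag (union = {a, b, c, d, e}); every edge is covered by a bag; and for each vertex v the set of bags containing v is connected in the bag tree. The decomposition is therefore valid. The largest bag has 3 vertices, so the width is 2.

Yes; width 2.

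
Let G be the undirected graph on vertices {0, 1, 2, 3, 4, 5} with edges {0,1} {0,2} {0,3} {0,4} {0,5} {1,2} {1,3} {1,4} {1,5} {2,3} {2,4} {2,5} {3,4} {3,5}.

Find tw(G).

A width-4 tree decomposition is:
Bags: B1 = {0, 1, 2, 3, 5}  B2 = {0, 1, 2, 3, 4}
Tree: B1–B2
The largest bag has 5 vertices, giving width 4; this decomposition certifies tw(G) ≤ 4. For the lower bound, the 5 vertices {0, 1, 2, 3, 4} are pairwise adjacent, and any tree decomposition puts a clique entirely inside one bag — forcing width ≥ 4. Therefore the treewidth is 4.

4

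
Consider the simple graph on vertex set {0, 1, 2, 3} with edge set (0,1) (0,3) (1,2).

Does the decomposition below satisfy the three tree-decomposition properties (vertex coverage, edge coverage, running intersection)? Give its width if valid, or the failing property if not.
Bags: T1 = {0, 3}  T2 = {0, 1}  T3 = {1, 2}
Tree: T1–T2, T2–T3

Vertex coverage: the bags together contain {0, 1, 2, 3}, the full vertex set. Edge coverage: each edge of G has both endpoints in at least one bag. Running intersection: for every vertex, the bags containing it form a connected subtree. All three properties hold, so this is a valid tree decomposition of width max|bag| − 1 = 1, and hence tw(G) ≤ 1.

Yes; width 1.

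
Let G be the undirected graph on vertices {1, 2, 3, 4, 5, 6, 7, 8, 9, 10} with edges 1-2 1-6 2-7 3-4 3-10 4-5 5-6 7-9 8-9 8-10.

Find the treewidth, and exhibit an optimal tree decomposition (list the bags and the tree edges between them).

Each bag holds 3 vertices, so the decomposition has width 2, which upper-bounds the treewidth. The edges 9–7–2–1–6–5–4–3–10–8–9 form a cycle, so G is not a tree and its treewidth is at least 2. Hence tw(G) = 2 exactly.

Treewidth 2.
Bags: B1 = {2, 7, 9}  B2 = {1, 2, 9}  B3 = {1, 6, 9}  B4 = {5, 6, 9}  B5 = {4, 5, 9}  B6 = {3, 4, 9}  B7 = {3, 9, 10}  B8 = {8, 9, 10}
Tree: B1–B2, B2–B3, B3–B4, B4–B5, B5–B6, B6–B7, B7–B8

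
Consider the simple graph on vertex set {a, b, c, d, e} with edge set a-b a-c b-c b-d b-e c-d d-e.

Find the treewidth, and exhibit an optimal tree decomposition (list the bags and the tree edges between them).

Every bag has size at most 3, so the width is 3 − 1 = 2 and tw(G) ≤ 2. Conversely, {b, d, e} is a clique of size 3, and the vertices of any clique must share a bag in every tree decomposition; so some bag has ≥ 3 vertices and tw(G) ≥ 2. Hence tw(G) = 2 exactly.

Treewidth 2.
One optimal decomposition is:
Bags: B1 = {b, c, d}  B2 = {b, d, e}  B3 = {a, b, c}
Tree: B1–B2, B1–B3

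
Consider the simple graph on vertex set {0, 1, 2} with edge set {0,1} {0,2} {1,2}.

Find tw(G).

A width-2 tree decomposition is:
Bags: B1 = {0, 1, 2}
Tree: (single bag)
With just one bag of size 3, the width is 3 − 1 = 2, so tw(G) ≤ 2. Conversely, {0, 1, 2} is a clique of size 3, and the vertices of any clique must share a bag in every tree decomposition; so some bag has ≥ 3 vertices and tw(G) ≥ 2. Therefore the treewidth is 2.

2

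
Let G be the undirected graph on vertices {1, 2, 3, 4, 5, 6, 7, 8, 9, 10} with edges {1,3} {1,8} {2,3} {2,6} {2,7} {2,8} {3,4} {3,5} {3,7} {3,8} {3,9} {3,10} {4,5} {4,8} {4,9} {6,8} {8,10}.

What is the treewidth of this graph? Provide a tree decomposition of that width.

Each bag holds 3 vertices, so the decomposition has width 2, which upper-bounds the treewidth. On the other hand G contains the 3-clique {1, 3, 8}. A clique must lie in a single bag of any decomposition, so no decomposition can have width below 2. Combining the bounds, tw(G) = 2.

Treewidth 2.
Bags: B1 = {3, 8, 10}  B2 = {3, 4, 8}  B3 = {2, 3, 8}  B4 = {1, 3, 8}  B5 = {3, 4, 9}  B6 = {3, 4, 5}  B7 = {2, 6, 8}  B8 = {2, 3, 7}
Tree: B1–B2, B1–B3, B1–B4, B2–B5, B5–B6, B3–B7, B3–B8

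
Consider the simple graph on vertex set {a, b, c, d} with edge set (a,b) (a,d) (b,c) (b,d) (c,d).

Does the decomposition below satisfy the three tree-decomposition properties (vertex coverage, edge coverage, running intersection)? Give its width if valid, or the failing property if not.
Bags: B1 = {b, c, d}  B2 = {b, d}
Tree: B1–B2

A tree decomposition must satisfy three properties: every vertex lies in some bag; for every edge, both endpoints lie together in some bag; and for every vertex, the bags containing it form a connected subtree. Here vertex a appears in no bag, so the decomposition is invalid.

No — vertex a appears in no bag.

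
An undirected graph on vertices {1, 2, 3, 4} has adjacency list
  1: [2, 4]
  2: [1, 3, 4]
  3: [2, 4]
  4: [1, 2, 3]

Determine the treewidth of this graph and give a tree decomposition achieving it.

Treewidth 2.
One such decomposition:
Bags: B1 = {1, 2, 4}  B2 = {2, 3, 4}
Tree: B1–B2

The largest bag has 3 vertices, giving width 2; this decomposition certifies tw(G) ≤ 2. For the lower bound, the 3 vertices {1, 2, 4} are pairwise adjacent, and any tree decomposition puts a clique entirely inside one bag — forcing width ≥ 2. Therefore the treewidth is 2.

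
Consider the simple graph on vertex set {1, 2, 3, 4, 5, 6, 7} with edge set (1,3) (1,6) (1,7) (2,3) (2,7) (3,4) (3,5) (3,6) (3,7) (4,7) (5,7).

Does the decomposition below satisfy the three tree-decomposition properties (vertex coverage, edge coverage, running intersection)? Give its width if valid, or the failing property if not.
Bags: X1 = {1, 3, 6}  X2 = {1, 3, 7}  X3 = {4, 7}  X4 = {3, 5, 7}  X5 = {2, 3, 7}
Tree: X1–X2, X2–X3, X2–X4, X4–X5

No — edge (3,4) lies in no bag.

A tree decomposition must satisfy three properties: every vertex lies in some bag; for every edge, both endpoints lie together in some bag; and for every vertex, the bags containing it form a connected subtree. Here edge (3,4) lies in no bag, so the decomposition is invalid.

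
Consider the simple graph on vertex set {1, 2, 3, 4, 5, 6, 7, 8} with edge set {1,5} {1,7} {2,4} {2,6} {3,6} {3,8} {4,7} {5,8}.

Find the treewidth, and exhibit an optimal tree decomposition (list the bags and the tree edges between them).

Every bag has size at most 3, so the width is 3 − 1 = 2 and tw(G) ≤ 2. For the lower bound, G contains the cycle 2–4–7–1–5–8–3–6–2, so G is not a forest; only forests have treewidth ≤ 1, hence tw(G) ≥ 2. Therefore the treewidth is 2.

Treewidth 2.
Bags: B1 = {2, 4, 7}  B2 = {1, 2, 7}  B3 = {1, 2, 5}  B4 = {2, 5, 8}  B5 = {2, 3, 8}  B6 = {2, 3, 6}
Tree: B1–B2, B2–B3, B3–B4, B4–B5, B5–B6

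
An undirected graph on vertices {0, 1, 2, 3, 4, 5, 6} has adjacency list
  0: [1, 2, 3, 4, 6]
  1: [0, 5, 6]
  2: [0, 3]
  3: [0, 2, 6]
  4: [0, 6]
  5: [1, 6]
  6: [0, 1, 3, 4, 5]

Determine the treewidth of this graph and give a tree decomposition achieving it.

Treewidth 2.
One such decomposition:
Bags: B1 = {0, 4, 6}  B2 = {0, 3, 6}  B3 = {0, 2, 3}  B4 = {0, 1, 6}  B5 = {1, 5, 6}
Tree: B1–B2, B2–B3, B2–B4, B4–B5

Every bag has size at most 3, so the width is 3 − 1 = 2 and tw(G) ≤ 2. On the other hand G contains the 3-clique {0, 2, 3}. A clique must lie in a single bag of any decomposition, so no decomposition can have width below 2. Combining the bounds, tw(G) = 2.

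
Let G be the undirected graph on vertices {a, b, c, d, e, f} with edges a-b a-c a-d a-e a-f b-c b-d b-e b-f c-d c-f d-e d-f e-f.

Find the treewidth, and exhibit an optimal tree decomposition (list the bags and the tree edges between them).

Each bag holds 5 vertices, so the decomposition has width 4, which upper-bounds the treewidth. Conversely, {a, b, d, e, f} is a clique of size 5, and the vertices of any clique must share a bag in every tree decomposition; so some bag has ≥ 5 vertices and tw(G) ≥ 4. Hence tw(G) = 4 exactly.

Treewidth 4.
One such decomposition:
Bags: B1 = {a, b, c, d, f}  B2 = {a, b, d, e, f}
Tree: B1–B2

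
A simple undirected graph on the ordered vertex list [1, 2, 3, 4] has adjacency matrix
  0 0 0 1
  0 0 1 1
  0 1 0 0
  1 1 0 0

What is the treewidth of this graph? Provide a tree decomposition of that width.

Each bag holds 2 vertices, so the decomposition has width 1, which upper-bounds the treewidth. G has an edge, so its treewidth is at least 1. Combining the bounds, tw(G) = 1.

Treewidth 1.
One such decomposition:
Bags: B1 = {1, 4}  B2 = {2, 4}  B3 = {2, 3}
Tree: B1–B2, B2–B3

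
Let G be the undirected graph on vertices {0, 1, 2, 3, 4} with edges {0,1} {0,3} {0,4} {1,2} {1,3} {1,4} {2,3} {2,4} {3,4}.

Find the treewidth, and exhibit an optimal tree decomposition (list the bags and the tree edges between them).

Treewidth 3.
Bags: B1 = {1, 2, 3, 4}  B2 = {0, 1, 3, 4}
Tree: B1–B2

The largest bag has 4 vertices, giving width 3; this decomposition certifies tw(G) ≤ 3. For the lower bound, the 4 vertices {0, 1, 3, 4} are pairwise adjacent, and any tree decomposition puts a clique entirely inside one bag — forcing width ≥ 3. Therefore the treewidth is 3.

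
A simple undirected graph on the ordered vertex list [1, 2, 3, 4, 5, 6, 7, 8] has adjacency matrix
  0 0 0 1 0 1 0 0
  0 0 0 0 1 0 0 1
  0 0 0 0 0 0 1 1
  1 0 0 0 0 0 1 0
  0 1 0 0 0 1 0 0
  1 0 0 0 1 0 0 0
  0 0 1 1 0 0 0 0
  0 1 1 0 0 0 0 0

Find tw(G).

A width-2 tree decomposition is:
Bags: B1 = {3, 7, 8}  B2 = {2, 7, 8}  B3 = {2, 5, 7}  B4 = {5, 6, 7}  B5 = {1, 6, 7}  B6 = {1, 4, 7}
Tree: B1–B2, B2–B3, B3–B4, B4–B5, B5–B6
Each bag holds 3 vertices, so the decomposition has width 2, which upper-bounds the treewidth. For the lower bound, G contains the cycle 7–3–8–2–5–6–1–4–7, so G is not a forest; only forests have treewidth ≤ 1, hence tw(G) ≥ 2. Therefore the treewidth is 2.

2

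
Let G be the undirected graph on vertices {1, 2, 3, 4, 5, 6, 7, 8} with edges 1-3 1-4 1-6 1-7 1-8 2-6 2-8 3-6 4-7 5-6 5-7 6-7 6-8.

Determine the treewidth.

A width-2 tree decomposition is:
Bags: B1 = {1, 6, 7}  B2 = {1, 3, 6}  B3 = {5, 6, 7}  B4 = {1, 6, 8}  B5 = {1, 4, 7}  B6 = {2, 6, 8}
Tree: B1–B2, B1–B3, B2–B4, B1–B5, B4–B6
The largest bag has 3 vertices, giving width 2; this decomposition certifies tw(G) ≤ 2. For the lower bound, the 3 vertices {1, 4, 7} are pairwise adjacent, and any tree decomposition puts a clique entirely inside one bag — forcing width ≥ 2. Combining the bounds, tw(G) = 2.

2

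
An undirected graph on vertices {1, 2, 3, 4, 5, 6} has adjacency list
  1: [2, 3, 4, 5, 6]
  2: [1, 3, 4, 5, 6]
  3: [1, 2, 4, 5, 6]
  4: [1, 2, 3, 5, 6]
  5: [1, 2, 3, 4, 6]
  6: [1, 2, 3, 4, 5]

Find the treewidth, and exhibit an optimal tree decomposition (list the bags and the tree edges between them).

With just one bag of size 6, the width is 6 − 1 = 5, so tw(G) ≤ 5. Conversely, {1, 2, 3, 4, 5, 6} is a clique of size 6, and the vertices of any clique must share a bag in every tree decomposition; so some bag has ≥ 6 vertices and tw(G) ≥ 5. The upper and lower bounds meet at 5, so that is the treewidth.

Treewidth 5.
Bags: B1 = {1, 2, 3, 4, 5, 6}
Tree: (single bag)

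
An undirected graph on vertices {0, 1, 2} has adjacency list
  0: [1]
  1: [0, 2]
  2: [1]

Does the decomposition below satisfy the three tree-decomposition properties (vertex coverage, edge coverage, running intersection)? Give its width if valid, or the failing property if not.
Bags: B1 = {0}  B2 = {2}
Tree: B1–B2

A tree decomposition must satisfy three properties: every vertex lies in some bag; for every edge, both endpoints lie together in some bag; and for every vertex, the bags containing it form a connected subtree. Here vertex 1 appears in no bag, so the decomposition is invalid.

No — vertex 1 appears in no bag.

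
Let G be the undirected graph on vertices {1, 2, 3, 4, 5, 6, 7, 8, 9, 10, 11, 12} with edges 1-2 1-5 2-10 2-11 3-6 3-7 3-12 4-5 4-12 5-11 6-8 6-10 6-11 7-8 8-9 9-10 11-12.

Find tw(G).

3

A width-3 tree decomposition is:
Bags: B1 = {1, 2, 4, 5}  B2 = {2, 4, 5, 11}  B3 = {2, 4, 11, 12}  B4 = {2, 10, 11, 12}  B5 = {6, 10, 11, 12}  B6 = {3, 6, 10, 12}  B7 = {3, 6, 9, 10}  B8 = {3, 6, 8, 9}  B9 = {3, 7, 8, 9}
Tree: B1–B2, B2–B3, B3–B4, B4–B5, B5–B6, B6–B7, B7–B8, B8–B9
The largest bag has 4 vertices, giving width 3; this decomposition certifies tw(G) ≤ 3. For the lower bound: the 4 vertex sets {1,4,5}, {2}, {11}, {3,6,10,12} are disjoint, each induces a connected subgraph, and every pair is joined by at least one edge of G. Contracting each set to a single vertex therefore yields K_{4} as a minor, and since treewidth is minor-monotone, tw(G) ≥ tw(K_{4}) = 3. Therefore the treewidth is 3.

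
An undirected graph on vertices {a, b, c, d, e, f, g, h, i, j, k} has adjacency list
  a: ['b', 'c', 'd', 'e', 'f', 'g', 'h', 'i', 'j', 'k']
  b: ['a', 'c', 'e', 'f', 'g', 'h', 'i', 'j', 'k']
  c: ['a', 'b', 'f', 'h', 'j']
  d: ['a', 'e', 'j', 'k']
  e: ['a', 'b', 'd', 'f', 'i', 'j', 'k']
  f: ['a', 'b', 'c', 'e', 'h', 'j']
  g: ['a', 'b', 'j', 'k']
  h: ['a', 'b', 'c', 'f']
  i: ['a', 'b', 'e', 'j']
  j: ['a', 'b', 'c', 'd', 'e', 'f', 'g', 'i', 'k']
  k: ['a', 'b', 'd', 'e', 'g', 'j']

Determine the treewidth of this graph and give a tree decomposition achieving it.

Every bag has size at most 5, so the width is 5 − 1 = 4 and tw(G) ≤ 4. For the lower bound, the 5 vertices {a, d, e, j, k} are pairwise adjacent, and any tree decomposition puts a clique entirely inside one bag — forcing width ≥ 4. Hence tw(G) = 4 exactly.

Treewidth 4.
One optimal decomposition is:
Bags: B1 = {a, b, e, j, k}  B2 = {a, b, e, f, j}  B3 = {a, b, c, f, j}  B4 = {a, b, e, i, j}  B5 = {a, d, e, j, k}  B6 = {a, b, c, f, h}  B7 = {a, b, g, j, k}
Tree: B1–B2, B2–B3, B2–B4, B1–B5, B3–B6, B1–B7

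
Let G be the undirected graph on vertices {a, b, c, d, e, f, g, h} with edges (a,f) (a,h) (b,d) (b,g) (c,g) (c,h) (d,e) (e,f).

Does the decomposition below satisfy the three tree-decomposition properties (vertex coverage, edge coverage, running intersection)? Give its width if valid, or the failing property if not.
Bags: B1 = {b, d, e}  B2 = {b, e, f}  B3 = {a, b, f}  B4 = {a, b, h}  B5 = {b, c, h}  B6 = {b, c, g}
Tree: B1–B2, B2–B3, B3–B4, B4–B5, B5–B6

Yes; width 2.

Vertex coverage: the bags together contain {a, b, c, d, e, f, g, h}, the full vertex set. Edge coverage: each edge of G has both endpoints in at least one bag. Running intersection: for every vertex, the bags containing it form a connected subtree. All three properties hold, so this is a valid tree decomposition of width max|bag| − 1 = 2, and hence tw(G) ≤ 2.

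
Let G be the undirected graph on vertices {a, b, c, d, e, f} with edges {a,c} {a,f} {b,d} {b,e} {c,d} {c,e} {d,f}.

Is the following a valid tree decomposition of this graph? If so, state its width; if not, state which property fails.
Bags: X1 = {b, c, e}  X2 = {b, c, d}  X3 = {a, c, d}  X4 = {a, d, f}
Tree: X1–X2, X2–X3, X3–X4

Checking the three conditions: (i) the bags cover all of {a, b, c, d, e, f}; (ii) for each edge, some bag contains both endpoints; (iii) the bags containing any fixed vertex form a subtree. All hold, so the decomposition is valid with width 3 − 1 = 2.

Yes; width 2.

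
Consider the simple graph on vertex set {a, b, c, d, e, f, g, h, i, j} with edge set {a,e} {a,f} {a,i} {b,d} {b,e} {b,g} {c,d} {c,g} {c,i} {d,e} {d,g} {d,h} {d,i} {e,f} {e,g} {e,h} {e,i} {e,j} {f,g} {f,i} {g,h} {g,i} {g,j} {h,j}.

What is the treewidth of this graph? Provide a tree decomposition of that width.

Treewidth 3.
One optimal decomposition is:
Bags: B1 = {e, f, g, i}  B2 = {d, e, g, i}  B3 = {c, d, g, i}  B4 = {a, e, f, i}  B5 = {b, d, e, g}  B6 = {d, e, g, h}  B7 = {e, g, h, j}
Tree: B1–B2, B2–B3, B1–B4, B2–B5, B2–B6, B6–B7

The largest bag has 4 vertices, giving width 3; this decomposition certifies tw(G) ≤ 3. For the lower bound, the 4 vertices {d, e, g, h} are pairwise adjacent, and any tree decomposition puts a clique entirely inside one bag — forcing width ≥ 3. The upper and lower bounds meet at 3, so that is the treewidth.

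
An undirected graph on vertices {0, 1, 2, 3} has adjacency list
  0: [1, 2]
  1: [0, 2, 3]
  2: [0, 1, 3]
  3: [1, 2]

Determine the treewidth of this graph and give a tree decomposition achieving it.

Treewidth 2.
One such decomposition:
Bags: B1 = {1, 2, 3}  B2 = {0, 1, 2}
Tree: B1–B2

Each bag holds 3 vertices, so the decomposition has width 2, which upper-bounds the treewidth. Conversely, {0, 1, 2} is a clique of size 3, and the vertices of any clique must share a bag in every tree decomposition; so some bag has ≥ 3 vertices and tw(G) ≥ 2. Therefore the treewidth is 2.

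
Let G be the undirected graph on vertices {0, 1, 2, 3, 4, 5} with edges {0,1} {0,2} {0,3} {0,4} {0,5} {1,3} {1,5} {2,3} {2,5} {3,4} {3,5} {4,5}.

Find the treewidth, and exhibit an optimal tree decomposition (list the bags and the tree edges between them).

Treewidth 3.
Bags: B1 = {0, 3, 4, 5}  B2 = {0, 2, 3, 5}  B3 = {0, 1, 3, 5}
Tree: B1–B2, B1–B3

Each bag holds 4 vertices, so the decomposition has width 3, which upper-bounds the treewidth. For the lower bound, the 4 vertices {0, 1, 3, 5} are pairwise adjacent, and any tree decomposition puts a clique entirely inside one bag — forcing width ≥ 3. Therefore the treewidth is 3.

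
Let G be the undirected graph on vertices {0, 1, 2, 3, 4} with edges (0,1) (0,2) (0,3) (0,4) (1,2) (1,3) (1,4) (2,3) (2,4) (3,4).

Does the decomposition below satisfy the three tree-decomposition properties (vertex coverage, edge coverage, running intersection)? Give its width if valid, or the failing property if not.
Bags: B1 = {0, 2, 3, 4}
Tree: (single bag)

No — vertex 1 appears in no bag.

A tree decomposition must satisfy three properties: every vertex lies in some bag; for every edge, both endpoints lie together in some bag; and for every vertex, the bags containing it form a connected subtree. Here vertex 1 appears in no bag, so the decomposition is invalid.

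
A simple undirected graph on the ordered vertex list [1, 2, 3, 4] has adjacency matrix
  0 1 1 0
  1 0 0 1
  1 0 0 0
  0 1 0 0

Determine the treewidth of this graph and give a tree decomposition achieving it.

Treewidth 1.
Bags: B1 = {1, 3}  B2 = {1, 2}  B3 = {2, 4}
Tree: B1–B2, B2–B3

Every bag has size at most 2, so the width is 2 − 1 = 1 and tw(G) ≤ 1. Since G has at least one edge (e.g. 3–1), it is not an edgeless graph, so tw(G) ≥ 1. Hence tw(G) = 1 exactly.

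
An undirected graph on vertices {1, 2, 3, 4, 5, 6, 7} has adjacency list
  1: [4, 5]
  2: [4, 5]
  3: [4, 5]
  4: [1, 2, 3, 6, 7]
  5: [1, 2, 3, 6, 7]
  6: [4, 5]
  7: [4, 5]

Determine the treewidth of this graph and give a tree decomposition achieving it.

Every bag has size at most 3, so the width is 3 − 1 = 2 and tw(G) ≤ 2. The edges 4–7–5–6–4 form a cycle, so G is not a tree and its treewidth is at least 2. Therefore the treewidth is 2.

Treewidth 2.
One such decomposition:
Bags: B1 = {4, 5, 7}  B2 = {4, 5, 6}  B3 = {3, 4, 5}  B4 = {2, 4, 5}  B5 = {1, 4, 5}
Tree: B1–B2, B2–B3, B3–B4, B4–B5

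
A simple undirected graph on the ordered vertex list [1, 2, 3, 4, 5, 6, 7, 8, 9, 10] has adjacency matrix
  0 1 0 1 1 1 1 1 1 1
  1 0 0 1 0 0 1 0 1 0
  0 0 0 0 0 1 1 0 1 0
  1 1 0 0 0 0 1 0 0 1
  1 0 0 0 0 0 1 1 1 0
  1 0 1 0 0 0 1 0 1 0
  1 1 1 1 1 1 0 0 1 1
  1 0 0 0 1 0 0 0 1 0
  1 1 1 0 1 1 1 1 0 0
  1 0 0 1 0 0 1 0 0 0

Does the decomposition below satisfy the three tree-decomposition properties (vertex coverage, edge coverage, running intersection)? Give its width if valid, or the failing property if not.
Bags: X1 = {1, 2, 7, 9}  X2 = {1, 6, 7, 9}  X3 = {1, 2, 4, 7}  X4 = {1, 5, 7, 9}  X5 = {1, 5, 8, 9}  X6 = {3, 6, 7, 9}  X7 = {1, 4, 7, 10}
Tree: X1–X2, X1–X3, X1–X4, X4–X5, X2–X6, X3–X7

Yes; width 3.

Checking the three conditions: (i) the bags cover all of {1, 2, 3, 4, 5, 6, 7, 8, 9, 10}; (ii) for each edge, some bag contains both endpoints; (iii) the bags containing any fixed vertex form a subtree. All hold, so the decomposition is valid with width 4 − 1 = 3.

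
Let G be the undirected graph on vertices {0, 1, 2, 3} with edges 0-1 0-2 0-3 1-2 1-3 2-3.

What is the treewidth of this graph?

3

A width-3 tree decomposition is:
Bags: B1 = {0, 1, 2, 3}
Tree: (single bag)
A single bag containing all 4 vertices is trivially a valid decomposition of width 3. Conversely, {0, 1, 2, 3} is a clique of size 4, and the vertices of any clique must share a bag in every tree decomposition; so some bag has ≥ 4 vertices and tw(G) ≥ 3. Hence tw(G) = 3 exactly.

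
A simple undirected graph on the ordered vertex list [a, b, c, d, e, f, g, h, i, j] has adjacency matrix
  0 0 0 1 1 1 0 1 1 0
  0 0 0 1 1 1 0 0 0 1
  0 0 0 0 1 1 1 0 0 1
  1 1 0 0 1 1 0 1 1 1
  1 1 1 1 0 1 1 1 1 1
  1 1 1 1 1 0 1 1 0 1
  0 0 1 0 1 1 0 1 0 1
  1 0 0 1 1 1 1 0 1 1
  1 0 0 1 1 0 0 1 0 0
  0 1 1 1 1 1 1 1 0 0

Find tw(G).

4

A width-4 tree decomposition is:
Bags: B1 = {d, e, f, h, j}  B2 = {b, d, e, f, j}  B3 = {e, f, g, h, j}  B4 = {a, d, e, f, h}  B5 = {c, e, f, g, j}  B6 = {a, d, e, h, i}
Tree: B1–B2, B1–B3, B1–B4, B3–B5, B4–B6
The largest bag has 5 vertices, giving width 4; this decomposition certifies tw(G) ≤ 4. Conversely, {d, e, f, h, j} is a clique of size 5, and the vertices of any clique must share a bag in every tree decomposition; so some bag has ≥ 5 vertices and tw(G) ≥ 4. Combining the bounds, tw(G) = 4.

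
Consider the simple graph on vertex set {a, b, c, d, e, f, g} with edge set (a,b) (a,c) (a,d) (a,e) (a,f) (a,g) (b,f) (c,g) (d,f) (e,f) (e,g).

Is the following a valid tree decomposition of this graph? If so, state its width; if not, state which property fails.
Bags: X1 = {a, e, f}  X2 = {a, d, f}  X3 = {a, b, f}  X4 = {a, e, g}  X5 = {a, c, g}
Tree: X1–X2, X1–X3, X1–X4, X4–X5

Yes; width 2.

Checking the three conditions: (i) the bags cover all of {a, b, c, d, e, f, g}; (ii) for each edge, some bag contains both endpoints; (iii) the bags containing any fixed vertex form a subtree. All hold, so the decomposition is valid with width 3 − 1 = 2.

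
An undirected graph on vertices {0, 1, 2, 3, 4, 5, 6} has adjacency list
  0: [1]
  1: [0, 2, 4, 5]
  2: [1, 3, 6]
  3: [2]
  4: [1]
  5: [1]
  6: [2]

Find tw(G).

1

A width-1 tree decomposition is:
Bags: B1 = {1, 2}  B2 = {1, 4}  B3 = {2, 6}  B4 = {0, 1}  B5 = {2, 3}  B6 = {1, 5}
Tree: B1–B2, B1–B3, B2–B4, B3–B5, B2–B6
Every bag has size at most 2, so the width is 2 − 1 = 1 and tw(G) ≤ 1. Any graph with an edge has treewidth ≥ 1, and G has the edge 1–2. Combining the bounds, tw(G) = 1.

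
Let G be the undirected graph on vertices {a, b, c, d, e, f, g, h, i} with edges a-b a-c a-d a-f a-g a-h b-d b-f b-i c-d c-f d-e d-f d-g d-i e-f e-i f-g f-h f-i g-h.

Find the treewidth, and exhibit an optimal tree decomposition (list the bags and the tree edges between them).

Every bag has size at most 4, so the width is 4 − 1 = 3 and tw(G) ≤ 3. Conversely, {d, e, f, i} is a clique of size 4, and the vertices of any clique must share a bag in every tree decomposition; so some bag has ≥ 4 vertices and tw(G) ≥ 3. Combining the bounds, tw(G) = 3.

Treewidth 3.
One optimal decomposition is:
Bags: B1 = {a, c, d, f}  B2 = {a, d, f, g}  B3 = {a, b, d, f}  B4 = {b, d, f, i}  B5 = {a, f, g, h}  B6 = {d, e, f, i}
Tree: B1–B2, B1–B3, B3–B4, B2–B5, B4–B6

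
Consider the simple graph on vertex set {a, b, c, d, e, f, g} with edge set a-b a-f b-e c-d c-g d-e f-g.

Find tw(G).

2

A width-2 tree decomposition is:
Bags: B1 = {b, d, e}  B2 = {b, c, d}  B3 = {b, c, g}  B4 = {b, f, g}  B5 = {a, b, f}
Tree: B1–B2, B2–B3, B3–B4, B4–B5
Each bag holds 3 vertices, so the decomposition has width 2, which upper-bounds the treewidth. For the lower bound, G contains the cycle b–e–d–c–g–f–a–b, so G is not a forest; only forests have treewidth ≤ 1, hence tw(G) ≥ 2. Therefore the treewidth is 2.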